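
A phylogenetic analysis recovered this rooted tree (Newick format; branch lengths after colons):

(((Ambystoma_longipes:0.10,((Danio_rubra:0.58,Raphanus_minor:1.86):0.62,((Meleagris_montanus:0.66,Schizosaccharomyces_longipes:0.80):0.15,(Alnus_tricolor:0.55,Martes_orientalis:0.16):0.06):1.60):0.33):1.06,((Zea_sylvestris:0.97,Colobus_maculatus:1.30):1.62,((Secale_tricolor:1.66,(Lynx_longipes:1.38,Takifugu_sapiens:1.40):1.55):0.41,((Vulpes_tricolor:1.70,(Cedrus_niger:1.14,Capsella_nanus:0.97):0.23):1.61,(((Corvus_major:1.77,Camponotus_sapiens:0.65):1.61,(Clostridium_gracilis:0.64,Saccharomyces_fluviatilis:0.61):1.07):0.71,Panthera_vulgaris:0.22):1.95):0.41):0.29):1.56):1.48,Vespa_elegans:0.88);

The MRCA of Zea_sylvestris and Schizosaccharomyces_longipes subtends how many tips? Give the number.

The MRCA of Zea_sylvestris and Schizosaccharomyces_longipes is the node subtending ((Ambystoma_longipes,((Danio_rubra,Raphanus_minor),((Meleagris_montanus,Schizosaccharomyces_longipes),(Alnus_tricolor,Martes_orientalis)))),((Zea_sylvestris,Colobus_maculatus),((Secale_tricolor,(Lynx_longipes,Takifugu_sapiens)),((Vulpes_tricolor,(Cedrus_niger,Capsella_nanus)),(((Corvus_major,Camponotus_sapiens),(Clostridium_gracilis,Saccharomyces_fluviatilis)),Panthera_vulgaris))))).
That clade contains 20 terminal taxa: Alnus_tricolor, Ambystoma_longipes, Camponotus_sapiens, Capsella_nanus, Cedrus_niger, Clostridium_gracilis, Colobus_maculatus, Corvus_major, Danio_rubra, Lynx_longipes, Martes_orientalis, Meleagris_montanus, Panthera_vulgaris, Raphanus_minor, Saccharomyces_fluviatilis, Schizosaccharomyces_longipes, Secale_tricolor, Takifugu_sapiens, Vulpes_tricolor, Zea_sylvestris.

20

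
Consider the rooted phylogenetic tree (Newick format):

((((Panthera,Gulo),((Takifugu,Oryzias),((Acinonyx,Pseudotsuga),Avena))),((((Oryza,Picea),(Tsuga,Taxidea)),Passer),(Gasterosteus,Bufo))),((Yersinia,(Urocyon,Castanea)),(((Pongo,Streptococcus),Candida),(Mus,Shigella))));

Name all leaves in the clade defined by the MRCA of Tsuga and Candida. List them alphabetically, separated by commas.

Acinonyx, Avena, Bufo, Candida, Castanea, Gasterosteus, Gulo, Mus, Oryza, Oryzias, Panthera, Passer, Picea, Pongo, Pseudotsuga, Shigella, Streptococcus, Takifugu, Taxidea, Tsuga, Urocyon, Yersinia

Tracing Tsuga: it sits inside (Tsuga,Taxidea).
Tracing Candida: it sits inside ((Pongo,Streptococcus),Candida).
The smallest clade enclosing both is the whole tree (their MRCA is the root), so the answer is all 22 tips in alphabetical order.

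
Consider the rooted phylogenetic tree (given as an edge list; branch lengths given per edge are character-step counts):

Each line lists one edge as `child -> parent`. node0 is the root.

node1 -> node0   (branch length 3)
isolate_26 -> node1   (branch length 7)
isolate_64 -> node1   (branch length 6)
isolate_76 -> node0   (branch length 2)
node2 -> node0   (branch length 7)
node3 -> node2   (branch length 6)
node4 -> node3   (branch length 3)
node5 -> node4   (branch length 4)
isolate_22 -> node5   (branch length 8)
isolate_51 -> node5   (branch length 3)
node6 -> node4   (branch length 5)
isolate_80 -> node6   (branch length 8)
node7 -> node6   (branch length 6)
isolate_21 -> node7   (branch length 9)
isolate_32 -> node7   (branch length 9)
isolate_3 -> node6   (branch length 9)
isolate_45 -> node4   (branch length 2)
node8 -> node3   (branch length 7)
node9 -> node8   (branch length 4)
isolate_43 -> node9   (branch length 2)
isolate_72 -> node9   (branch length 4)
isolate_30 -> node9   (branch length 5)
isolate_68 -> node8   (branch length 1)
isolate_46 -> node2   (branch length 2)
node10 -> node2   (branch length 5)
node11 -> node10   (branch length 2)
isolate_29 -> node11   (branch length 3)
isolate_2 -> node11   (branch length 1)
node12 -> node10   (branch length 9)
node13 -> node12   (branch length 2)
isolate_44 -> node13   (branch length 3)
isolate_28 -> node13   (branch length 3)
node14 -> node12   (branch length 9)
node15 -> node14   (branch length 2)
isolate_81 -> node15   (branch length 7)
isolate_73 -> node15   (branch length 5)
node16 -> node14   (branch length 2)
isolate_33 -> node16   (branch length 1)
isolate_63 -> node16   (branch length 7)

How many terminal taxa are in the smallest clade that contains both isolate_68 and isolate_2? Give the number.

20

The MRCA of isolate_68 and isolate_2 is the node subtending ((((isolate_22,isolate_51),(isolate_80,(isolate_21,isolate_32),isolate_3),isolate_45),((isolate_43,isolate_72,isolate_30),isolate_68)),isolate_46,((isolate_29,isolate_2),((isolate_44,isolate_28),((isolate_81,isolate_73),(isolate_33,isolate_63))))).
That clade contains 20 terminal taxa: isolate_2, isolate_21, isolate_22, isolate_28, isolate_29, isolate_3, isolate_30, isolate_32, isolate_33, isolate_43, isolate_44, isolate_45, isolate_46, isolate_51, isolate_63, isolate_68, isolate_72, isolate_73, isolate_80, isolate_81.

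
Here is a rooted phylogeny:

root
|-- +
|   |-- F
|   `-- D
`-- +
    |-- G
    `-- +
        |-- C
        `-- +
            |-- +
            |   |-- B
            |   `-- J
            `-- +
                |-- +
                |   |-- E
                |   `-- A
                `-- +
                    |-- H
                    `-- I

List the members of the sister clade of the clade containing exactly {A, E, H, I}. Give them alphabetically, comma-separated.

B, J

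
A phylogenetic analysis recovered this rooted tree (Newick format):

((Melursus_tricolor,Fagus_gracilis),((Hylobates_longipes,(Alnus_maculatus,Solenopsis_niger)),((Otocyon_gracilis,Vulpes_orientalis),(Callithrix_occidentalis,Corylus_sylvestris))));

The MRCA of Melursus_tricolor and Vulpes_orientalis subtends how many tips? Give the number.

The MRCA of Melursus_tricolor and Vulpes_orientalis is the root, so the clade is the entire tree.
That clade contains 9 terminal taxa: Alnus_maculatus, Callithrix_occidentalis, Corylus_sylvestris, Fagus_gracilis, Hylobates_longipes, Melursus_tricolor, Otocyon_gracilis, Solenopsis_niger, Vulpes_orientalis.

9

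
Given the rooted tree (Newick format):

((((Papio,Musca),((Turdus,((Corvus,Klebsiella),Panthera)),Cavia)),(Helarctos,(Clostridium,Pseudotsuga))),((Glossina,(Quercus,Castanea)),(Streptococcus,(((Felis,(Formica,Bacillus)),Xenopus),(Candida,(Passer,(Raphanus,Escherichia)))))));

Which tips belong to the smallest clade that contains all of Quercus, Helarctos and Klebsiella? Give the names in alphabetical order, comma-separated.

Bacillus, Candida, Castanea, Cavia, Clostridium, Corvus, Escherichia, Felis, Formica, Glossina, Helarctos, Klebsiella, Musca, Panthera, Papio, Passer, Pseudotsuga, Quercus, Raphanus, Streptococcus, Turdus, Xenopus

Tracing Quercus: it sits inside (Quercus,Castanea).
Tracing Helarctos: it sits inside (Helarctos,(Clostridium,Pseudotsuga)).
Tracing Klebsiella: it sits inside (Corvus,Klebsiella).
The smallest clade enclosing all 3 is the whole tree (their MRCA is the root), so the answer is all 22 tips in alphabetical order.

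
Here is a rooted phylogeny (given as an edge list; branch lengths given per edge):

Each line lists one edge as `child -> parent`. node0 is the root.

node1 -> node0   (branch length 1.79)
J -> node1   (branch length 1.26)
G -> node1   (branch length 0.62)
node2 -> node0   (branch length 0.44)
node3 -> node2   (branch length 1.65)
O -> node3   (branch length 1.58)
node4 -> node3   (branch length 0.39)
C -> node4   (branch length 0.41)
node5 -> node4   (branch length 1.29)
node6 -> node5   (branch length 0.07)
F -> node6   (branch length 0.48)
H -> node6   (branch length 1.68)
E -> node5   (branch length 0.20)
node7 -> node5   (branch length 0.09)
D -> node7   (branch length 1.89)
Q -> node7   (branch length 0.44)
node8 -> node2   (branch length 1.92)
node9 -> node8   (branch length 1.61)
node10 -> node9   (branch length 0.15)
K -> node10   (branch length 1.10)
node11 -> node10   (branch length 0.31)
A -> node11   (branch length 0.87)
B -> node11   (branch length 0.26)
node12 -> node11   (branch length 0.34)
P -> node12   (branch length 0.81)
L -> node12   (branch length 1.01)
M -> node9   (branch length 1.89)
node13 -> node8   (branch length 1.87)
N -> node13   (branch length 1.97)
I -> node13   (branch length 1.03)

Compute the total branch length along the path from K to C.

7.23

The path runs K → … → MRCA → … → C; the MRCA is the node subtending ((O,(C,((F,H),E,(D,Q)))),(((K,(A,B,(P,L))),M),(N,I))).
Branch lengths along that path: 1.10 + 0.15 + 1.61 + 1.92 + 1.65 + 0.39 + 0.41 = 7.23.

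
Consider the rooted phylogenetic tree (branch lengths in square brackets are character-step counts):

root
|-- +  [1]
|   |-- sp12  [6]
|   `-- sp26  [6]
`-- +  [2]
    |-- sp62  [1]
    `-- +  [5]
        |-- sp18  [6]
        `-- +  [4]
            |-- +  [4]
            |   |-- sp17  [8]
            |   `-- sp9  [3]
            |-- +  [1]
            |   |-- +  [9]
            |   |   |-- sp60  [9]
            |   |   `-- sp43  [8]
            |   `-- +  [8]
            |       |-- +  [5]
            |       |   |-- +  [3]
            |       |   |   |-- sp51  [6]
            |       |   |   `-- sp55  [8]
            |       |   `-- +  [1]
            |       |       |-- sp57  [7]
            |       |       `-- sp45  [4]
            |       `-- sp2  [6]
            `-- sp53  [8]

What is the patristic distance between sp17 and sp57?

34

The path runs sp17 → … → MRCA → … → sp57; the MRCA is the node subtending ((sp17,sp9),((sp60,sp43),(((sp51,sp55),(sp57,sp45)),sp2)),sp53).
Branch lengths along that path: 8 + 4 + 1 + 8 + 5 + 1 + 7 = 34.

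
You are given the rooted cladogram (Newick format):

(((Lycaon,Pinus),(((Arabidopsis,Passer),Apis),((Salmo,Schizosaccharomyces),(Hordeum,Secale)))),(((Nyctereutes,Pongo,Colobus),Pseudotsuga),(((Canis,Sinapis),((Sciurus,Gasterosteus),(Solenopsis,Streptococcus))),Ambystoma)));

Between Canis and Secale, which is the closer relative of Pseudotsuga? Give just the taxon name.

Canis

The MRCA of Pseudotsuga and Canis subtends (((Nyctereutes,Pongo,Colobus),Pseudotsuga),(((Canis,Sinapis),((Sciurus,Gasterosteus),(Solenopsis,Streptococcus))),Ambystoma)) (11 taxa).
The MRCA of Pseudotsuga and Secale is the root, subtending the entire tree (20 taxa).
The first is nested inside the second, so Pseudotsuga shares a more recent common ancestor with Canis.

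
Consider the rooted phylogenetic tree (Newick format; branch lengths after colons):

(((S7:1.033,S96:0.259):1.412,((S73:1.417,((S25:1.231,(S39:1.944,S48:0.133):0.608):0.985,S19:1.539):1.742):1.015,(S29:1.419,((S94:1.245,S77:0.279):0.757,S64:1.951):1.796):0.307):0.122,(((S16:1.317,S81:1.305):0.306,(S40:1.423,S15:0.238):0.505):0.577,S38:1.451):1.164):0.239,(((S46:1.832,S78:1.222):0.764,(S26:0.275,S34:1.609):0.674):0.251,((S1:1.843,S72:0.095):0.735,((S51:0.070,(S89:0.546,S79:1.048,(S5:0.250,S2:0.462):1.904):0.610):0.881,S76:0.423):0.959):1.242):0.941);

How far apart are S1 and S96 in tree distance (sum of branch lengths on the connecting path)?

6.671

The path runs S1 → … → MRCA → … → S96; the MRCA is the root of the tree.
Branch lengths along that path: 1.843 + 0.735 + 1.242 + 0.941 + 0.239 + 1.412 + 0.259 = 6.671.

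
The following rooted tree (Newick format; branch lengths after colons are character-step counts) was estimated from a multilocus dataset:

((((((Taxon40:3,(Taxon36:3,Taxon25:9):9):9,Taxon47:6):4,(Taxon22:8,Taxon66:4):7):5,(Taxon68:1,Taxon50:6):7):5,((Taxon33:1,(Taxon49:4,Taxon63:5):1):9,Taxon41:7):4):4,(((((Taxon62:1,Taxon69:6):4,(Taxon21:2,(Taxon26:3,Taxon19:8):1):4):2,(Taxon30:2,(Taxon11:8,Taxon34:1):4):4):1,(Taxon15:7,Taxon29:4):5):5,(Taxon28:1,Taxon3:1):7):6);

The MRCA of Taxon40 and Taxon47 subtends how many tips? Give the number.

The MRCA of Taxon40 and Taxon47 is the node subtending ((Taxon40,(Taxon36,Taxon25)),Taxon47).
That clade contains 4 terminal taxa: Taxon25, Taxon36, Taxon40, Taxon47.

4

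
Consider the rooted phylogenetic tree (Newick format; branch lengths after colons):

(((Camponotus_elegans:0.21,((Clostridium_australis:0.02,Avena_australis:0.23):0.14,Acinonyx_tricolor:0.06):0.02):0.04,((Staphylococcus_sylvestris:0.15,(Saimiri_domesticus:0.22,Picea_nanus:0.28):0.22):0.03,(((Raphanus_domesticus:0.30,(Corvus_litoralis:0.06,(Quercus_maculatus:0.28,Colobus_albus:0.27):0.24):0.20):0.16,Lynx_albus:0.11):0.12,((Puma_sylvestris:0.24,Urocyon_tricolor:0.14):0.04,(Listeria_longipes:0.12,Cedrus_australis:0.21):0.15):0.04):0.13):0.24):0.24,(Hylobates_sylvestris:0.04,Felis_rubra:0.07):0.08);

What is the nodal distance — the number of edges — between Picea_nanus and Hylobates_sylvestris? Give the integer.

The MRCA of Picea_nanus and Hylobates_sylvestris is the root of the tree.
From Picea_nanus up to that node: 5 branches. From Hylobates_sylvestris up to the same node: 2 branches. Total: 5 + 2 = 7.

7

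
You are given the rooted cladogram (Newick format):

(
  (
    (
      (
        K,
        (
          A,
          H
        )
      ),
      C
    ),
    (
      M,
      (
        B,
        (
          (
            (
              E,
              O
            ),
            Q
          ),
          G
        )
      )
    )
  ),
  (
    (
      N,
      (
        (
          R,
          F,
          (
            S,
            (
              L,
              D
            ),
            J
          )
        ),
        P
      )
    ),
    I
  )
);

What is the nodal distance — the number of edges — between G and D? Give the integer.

12

The MRCA of G and D is the root of the tree.
From G up to that node: 5 branches. From D up to the same node: 7 branches. Total: 5 + 7 = 12.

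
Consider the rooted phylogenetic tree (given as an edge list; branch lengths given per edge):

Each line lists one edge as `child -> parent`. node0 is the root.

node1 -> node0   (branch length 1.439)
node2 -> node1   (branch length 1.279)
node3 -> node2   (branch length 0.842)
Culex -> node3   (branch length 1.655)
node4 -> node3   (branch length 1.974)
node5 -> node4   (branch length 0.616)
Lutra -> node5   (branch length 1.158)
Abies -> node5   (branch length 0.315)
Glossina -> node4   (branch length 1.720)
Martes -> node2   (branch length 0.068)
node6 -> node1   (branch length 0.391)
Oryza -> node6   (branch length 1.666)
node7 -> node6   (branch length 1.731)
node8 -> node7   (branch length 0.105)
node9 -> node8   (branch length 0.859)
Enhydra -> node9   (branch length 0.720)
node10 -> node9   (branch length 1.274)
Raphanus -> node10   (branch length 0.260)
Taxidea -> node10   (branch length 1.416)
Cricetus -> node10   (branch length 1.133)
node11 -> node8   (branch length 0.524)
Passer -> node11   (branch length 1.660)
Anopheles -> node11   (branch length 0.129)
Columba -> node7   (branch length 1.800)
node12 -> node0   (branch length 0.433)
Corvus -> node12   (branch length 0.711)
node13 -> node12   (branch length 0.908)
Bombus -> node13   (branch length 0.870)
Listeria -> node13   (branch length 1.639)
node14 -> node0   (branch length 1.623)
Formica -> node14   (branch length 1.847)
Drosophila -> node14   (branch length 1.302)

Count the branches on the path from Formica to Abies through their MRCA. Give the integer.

The MRCA of Formica and Abies is the root of the tree.
From Formica up to that node: 2 branches. From Abies up to the same node: 6 branches. Total: 2 + 6 = 8.

8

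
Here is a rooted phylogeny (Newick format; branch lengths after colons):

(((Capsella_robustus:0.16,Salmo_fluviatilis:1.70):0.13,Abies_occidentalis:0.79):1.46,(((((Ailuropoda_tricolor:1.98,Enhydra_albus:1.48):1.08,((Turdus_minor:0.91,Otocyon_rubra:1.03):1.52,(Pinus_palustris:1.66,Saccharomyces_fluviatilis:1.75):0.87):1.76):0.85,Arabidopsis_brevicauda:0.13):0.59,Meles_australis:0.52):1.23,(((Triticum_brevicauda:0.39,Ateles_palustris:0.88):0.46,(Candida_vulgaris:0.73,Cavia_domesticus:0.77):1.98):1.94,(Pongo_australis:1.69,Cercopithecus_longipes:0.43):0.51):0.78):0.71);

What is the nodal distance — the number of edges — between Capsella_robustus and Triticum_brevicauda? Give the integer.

8

The MRCA of Capsella_robustus and Triticum_brevicauda is the root of the tree.
From Capsella_robustus up to that node: 3 branches. From Triticum_brevicauda up to the same node: 5 branches. Total: 3 + 5 = 8.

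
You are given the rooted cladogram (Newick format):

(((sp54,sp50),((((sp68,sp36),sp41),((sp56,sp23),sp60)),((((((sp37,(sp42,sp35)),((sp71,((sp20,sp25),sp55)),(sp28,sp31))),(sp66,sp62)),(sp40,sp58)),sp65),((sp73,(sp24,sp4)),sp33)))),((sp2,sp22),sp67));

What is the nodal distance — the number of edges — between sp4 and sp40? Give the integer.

8

The MRCA of sp4 and sp40 is the node subtending ((((((sp37,(sp42,sp35)),((sp71,((sp20,sp25),sp55)),(sp28,sp31))),(sp66,sp62)),(sp40,sp58)),sp65),((sp73,(sp24,sp4)),sp33)).
From sp4 up to that node: 4 branches. From sp40 up to the same node: 4 branches. Total: 4 + 4 = 8.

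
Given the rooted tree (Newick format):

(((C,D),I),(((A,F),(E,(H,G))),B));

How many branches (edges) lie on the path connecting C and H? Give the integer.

8

The MRCA of C and H is the root of the tree.
From C up to that node: 3 branches. From H up to the same node: 5 branches. Total: 3 + 5 = 8.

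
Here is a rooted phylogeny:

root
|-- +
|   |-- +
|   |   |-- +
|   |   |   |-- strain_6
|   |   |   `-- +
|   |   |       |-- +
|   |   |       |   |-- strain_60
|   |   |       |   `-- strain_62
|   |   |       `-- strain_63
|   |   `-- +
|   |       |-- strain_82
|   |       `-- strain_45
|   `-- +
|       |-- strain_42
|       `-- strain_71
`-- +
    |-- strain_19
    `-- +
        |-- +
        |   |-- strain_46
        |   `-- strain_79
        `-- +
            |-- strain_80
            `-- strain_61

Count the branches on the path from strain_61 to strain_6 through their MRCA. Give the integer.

The MRCA of strain_61 and strain_6 is the root of the tree.
From strain_61 up to that node: 4 branches. From strain_6 up to the same node: 4 branches. Total: 4 + 4 = 8.

8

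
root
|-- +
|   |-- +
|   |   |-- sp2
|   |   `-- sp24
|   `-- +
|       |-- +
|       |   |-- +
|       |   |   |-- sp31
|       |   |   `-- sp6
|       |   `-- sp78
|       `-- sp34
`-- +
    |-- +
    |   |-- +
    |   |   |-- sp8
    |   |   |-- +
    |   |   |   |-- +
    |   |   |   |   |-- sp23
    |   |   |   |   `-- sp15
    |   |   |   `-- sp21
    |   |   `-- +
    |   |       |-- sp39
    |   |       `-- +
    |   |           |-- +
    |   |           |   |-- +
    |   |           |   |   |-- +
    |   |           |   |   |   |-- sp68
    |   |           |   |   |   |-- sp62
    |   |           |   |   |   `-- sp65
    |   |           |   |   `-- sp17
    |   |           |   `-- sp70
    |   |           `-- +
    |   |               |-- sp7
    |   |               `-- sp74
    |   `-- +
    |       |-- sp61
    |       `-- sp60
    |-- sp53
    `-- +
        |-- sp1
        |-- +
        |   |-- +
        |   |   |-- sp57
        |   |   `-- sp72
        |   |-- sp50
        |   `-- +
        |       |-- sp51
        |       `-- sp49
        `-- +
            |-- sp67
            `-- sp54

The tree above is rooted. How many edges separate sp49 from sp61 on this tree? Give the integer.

7

The MRCA of sp49 and sp61 is the node subtending (((sp8,((sp23,sp15),sp21),(sp39,((((sp68,sp62,sp65),sp17),sp70),(sp7,sp74)))),(sp61,sp60)),sp53,(sp1,((sp57,sp72),sp50,(sp51,sp49)),(sp67,sp54))).
From sp49 up to that node: 4 branches. From sp61 up to the same node: 3 branches. Total: 4 + 3 = 7.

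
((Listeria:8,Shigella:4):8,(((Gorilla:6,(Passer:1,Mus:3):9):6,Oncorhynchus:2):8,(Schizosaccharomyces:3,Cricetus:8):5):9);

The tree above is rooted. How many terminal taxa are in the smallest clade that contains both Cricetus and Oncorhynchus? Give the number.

6

The MRCA of Cricetus and Oncorhynchus is the node subtending (((Gorilla,(Passer,Mus)),Oncorhynchus),(Schizosaccharomyces,Cricetus)).
That clade contains 6 terminal taxa: Cricetus, Gorilla, Mus, Oncorhynchus, Passer, Schizosaccharomyces.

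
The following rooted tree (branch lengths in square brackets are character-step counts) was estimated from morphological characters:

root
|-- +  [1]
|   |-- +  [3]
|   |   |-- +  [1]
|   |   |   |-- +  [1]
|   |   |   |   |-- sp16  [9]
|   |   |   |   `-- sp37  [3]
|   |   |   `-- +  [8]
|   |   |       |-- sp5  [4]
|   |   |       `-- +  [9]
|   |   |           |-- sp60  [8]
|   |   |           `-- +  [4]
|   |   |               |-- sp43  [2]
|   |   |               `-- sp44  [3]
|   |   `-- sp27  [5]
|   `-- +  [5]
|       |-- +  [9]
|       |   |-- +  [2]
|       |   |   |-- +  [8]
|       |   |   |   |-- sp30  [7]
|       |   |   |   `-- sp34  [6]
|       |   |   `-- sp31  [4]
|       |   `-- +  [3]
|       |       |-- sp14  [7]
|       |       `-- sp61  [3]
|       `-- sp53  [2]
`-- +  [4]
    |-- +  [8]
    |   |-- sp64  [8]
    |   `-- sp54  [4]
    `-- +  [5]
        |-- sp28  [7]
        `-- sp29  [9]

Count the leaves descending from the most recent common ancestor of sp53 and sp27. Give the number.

13

The MRCA of sp53 and sp27 is the node subtending ((((sp16,sp37),(sp5,(sp60,(sp43,sp44)))),sp27),((((sp30,sp34),sp31),(sp14,sp61)),sp53)).
That clade contains 13 terminal taxa: sp14, sp16, sp27, sp30, sp31, sp34, sp37, sp43, sp44, sp5, sp53, sp60, sp61.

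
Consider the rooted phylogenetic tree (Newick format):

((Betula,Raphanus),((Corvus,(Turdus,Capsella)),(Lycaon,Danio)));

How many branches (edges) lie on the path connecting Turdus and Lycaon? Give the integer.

5

The MRCA of Turdus and Lycaon is the node subtending ((Corvus,(Turdus,Capsella)),(Lycaon,Danio)).
From Turdus up to that node: 3 branches. From Lycaon up to the same node: 2 branches. Total: 3 + 2 = 5.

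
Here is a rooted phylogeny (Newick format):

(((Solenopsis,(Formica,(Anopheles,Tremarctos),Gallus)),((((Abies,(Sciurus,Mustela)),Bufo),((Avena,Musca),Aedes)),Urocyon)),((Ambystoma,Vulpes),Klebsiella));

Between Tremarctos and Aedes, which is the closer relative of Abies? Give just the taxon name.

The MRCA of Abies and Aedes subtends (((Abies,(Sciurus,Mustela)),Bufo),((Avena,Musca),Aedes)) (7 taxa).
The MRCA of Abies and Tremarctos subtends ((Solenopsis,(Formica,(Anopheles,Tremarctos),Gallus)),((((Abies,(Sciurus,Mustela)),Bufo),((Avena,Musca),Aedes)),Urocyon)) (13 taxa).
The first is nested inside the second, so Abies shares a more recent common ancestor with Aedes.

Aedes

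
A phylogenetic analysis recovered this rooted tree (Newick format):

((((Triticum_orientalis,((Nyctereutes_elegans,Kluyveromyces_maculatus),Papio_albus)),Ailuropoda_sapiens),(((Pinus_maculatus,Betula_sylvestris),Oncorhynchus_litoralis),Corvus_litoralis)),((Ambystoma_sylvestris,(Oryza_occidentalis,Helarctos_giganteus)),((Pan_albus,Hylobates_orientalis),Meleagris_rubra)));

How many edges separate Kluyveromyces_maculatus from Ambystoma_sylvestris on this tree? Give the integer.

9

The MRCA of Kluyveromyces_maculatus and Ambystoma_sylvestris is the root of the tree.
From Kluyveromyces_maculatus up to that node: 6 branches. From Ambystoma_sylvestris up to the same node: 3 branches. Total: 6 + 3 = 9.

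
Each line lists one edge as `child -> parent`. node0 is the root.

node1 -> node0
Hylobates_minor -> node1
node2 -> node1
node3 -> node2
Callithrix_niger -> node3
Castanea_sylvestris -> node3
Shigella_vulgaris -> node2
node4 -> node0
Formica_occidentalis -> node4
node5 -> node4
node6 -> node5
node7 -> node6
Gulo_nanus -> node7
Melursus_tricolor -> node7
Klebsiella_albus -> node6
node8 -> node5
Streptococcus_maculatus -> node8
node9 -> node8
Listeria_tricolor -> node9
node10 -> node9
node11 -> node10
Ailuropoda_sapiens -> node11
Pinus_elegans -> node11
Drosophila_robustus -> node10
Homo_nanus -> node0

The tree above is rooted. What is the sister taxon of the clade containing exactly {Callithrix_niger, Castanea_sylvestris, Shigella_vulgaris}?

The clade containing exactly {Callithrix_niger, Castanea_sylvestris, Shigella_vulgaris} attaches to the tree at the node subtending (Hylobates_minor,((Callithrix_niger,Castanea_sylvestris),Shigella_vulgaris)).
The other lineage descending from that same node — the sister group — is the single tip Hylobates_minor.

Hylobates_minor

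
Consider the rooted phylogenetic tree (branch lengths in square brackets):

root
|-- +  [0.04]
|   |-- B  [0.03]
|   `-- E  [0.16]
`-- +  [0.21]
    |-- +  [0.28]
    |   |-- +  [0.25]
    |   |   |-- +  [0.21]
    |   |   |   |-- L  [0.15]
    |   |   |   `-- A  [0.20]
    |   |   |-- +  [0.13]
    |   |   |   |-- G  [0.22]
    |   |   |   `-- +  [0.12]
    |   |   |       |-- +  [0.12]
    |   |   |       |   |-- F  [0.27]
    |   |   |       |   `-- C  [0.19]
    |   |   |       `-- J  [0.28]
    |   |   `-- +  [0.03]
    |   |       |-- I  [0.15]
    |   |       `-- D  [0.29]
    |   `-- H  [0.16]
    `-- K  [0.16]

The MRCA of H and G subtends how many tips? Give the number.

9

The MRCA of H and G is the node subtending (((L,A),(G,((F,C),J)),(I,D)),H).
That clade contains 9 terminal taxa: A, C, D, F, G, H, I, J, L.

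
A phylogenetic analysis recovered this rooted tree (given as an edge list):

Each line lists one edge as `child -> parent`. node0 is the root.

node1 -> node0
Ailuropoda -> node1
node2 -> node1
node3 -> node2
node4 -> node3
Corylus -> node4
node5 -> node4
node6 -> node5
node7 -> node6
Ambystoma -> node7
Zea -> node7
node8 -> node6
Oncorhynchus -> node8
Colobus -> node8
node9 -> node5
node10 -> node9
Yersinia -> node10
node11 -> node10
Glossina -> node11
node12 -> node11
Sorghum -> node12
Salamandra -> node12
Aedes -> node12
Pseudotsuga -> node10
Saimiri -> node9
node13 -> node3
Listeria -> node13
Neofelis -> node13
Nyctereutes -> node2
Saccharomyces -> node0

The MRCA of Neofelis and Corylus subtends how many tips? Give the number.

14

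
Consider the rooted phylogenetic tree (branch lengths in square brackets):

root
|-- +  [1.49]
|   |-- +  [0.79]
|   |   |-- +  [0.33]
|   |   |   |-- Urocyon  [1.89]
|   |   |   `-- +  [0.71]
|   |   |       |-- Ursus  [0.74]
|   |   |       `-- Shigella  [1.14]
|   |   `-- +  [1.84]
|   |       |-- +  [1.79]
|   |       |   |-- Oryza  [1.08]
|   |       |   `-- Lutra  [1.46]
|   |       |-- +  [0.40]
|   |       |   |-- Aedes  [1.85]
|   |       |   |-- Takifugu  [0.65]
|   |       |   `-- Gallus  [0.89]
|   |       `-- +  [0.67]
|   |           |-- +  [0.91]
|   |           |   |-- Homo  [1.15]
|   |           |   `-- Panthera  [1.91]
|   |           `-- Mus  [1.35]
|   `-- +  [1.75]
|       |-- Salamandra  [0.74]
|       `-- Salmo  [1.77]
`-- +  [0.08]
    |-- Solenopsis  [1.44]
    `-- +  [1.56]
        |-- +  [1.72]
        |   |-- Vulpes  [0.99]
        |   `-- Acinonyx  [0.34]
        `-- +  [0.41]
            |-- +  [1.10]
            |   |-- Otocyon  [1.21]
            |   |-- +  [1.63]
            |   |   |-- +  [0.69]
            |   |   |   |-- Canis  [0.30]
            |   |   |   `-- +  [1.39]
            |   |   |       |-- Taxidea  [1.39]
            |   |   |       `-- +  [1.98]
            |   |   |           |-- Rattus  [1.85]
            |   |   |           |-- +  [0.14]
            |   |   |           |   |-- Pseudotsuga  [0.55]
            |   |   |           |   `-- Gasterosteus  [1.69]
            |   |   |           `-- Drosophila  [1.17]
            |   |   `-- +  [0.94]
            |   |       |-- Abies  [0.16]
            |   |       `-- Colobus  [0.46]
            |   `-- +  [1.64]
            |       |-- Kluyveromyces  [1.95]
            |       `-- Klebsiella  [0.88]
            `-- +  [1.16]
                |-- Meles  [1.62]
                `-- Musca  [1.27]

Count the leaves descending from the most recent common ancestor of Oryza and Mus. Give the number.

The MRCA of Oryza and Mus is the node subtending ((Oryza,Lutra),(Aedes,Takifugu,Gallus),((Homo,Panthera),Mus)).
That clade contains 8 terminal taxa: Aedes, Gallus, Homo, Lutra, Mus, Oryza, Panthera, Takifugu.

8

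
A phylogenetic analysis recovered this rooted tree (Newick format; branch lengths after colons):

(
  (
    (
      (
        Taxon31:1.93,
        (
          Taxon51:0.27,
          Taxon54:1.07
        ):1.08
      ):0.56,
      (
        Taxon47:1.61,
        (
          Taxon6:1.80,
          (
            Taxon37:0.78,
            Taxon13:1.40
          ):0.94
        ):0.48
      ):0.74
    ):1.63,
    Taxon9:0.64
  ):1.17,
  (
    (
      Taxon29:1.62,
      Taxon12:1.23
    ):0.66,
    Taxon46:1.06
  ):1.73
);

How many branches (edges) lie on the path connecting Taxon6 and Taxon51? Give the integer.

6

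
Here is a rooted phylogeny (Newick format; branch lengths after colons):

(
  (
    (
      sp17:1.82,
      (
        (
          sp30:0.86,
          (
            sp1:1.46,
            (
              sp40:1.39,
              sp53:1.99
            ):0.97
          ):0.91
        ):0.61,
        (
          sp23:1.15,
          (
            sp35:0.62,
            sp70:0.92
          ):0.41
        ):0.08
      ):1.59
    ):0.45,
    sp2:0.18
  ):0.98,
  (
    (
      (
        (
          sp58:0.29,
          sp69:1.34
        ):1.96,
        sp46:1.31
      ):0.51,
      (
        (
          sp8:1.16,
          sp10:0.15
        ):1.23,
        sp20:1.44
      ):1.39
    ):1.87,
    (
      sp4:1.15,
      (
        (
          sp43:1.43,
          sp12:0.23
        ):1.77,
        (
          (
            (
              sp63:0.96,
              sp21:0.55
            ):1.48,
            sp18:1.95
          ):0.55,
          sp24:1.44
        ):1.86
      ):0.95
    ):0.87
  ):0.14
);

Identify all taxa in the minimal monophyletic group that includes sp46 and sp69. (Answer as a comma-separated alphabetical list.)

sp46, sp58, sp69

Tracing sp46: it sits inside ((sp58,sp69),sp46).
Tracing sp69: it sits inside (sp58,sp69).
The smallest clade enclosing both is ((sp58,sp69),sp46); the answer is its 3 terminal taxa in alphabetical order.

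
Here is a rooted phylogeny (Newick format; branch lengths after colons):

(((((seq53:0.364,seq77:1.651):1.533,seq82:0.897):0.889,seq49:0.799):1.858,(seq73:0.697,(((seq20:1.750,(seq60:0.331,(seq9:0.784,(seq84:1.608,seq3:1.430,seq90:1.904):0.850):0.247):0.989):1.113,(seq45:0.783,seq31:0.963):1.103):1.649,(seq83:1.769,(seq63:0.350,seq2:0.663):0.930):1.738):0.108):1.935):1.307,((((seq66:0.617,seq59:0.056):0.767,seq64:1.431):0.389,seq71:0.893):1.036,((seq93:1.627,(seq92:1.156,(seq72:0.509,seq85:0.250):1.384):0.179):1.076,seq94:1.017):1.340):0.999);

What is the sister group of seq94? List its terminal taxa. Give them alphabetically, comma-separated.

seq72, seq85, seq92, seq93

seq94 attaches to the tree at the node subtending ((seq93,(seq92,(seq72,seq85))),seq94).
The other lineage descending from that same node — the sister group — is (seq93,(seq92,(seq72,seq85))); its 4 tips in alphabetical order are the answer.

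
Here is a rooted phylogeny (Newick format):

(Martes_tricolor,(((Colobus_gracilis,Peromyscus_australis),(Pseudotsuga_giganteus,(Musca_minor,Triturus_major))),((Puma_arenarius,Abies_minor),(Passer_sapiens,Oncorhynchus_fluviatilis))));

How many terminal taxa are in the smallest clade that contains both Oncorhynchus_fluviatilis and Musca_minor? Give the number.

9

The MRCA of Oncorhynchus_fluviatilis and Musca_minor is the node subtending (((Colobus_gracilis,Peromyscus_australis),(Pseudotsuga_giganteus,(Musca_minor,Triturus_major))),((Puma_arenarius,Abies_minor),(Passer_sapiens,Oncorhynchus_fluviatilis))).
That clade contains 9 terminal taxa: Abies_minor, Colobus_gracilis, Musca_minor, Oncorhynchus_fluviatilis, Passer_sapiens, Peromyscus_australis, Pseudotsuga_giganteus, Puma_arenarius, Triturus_major.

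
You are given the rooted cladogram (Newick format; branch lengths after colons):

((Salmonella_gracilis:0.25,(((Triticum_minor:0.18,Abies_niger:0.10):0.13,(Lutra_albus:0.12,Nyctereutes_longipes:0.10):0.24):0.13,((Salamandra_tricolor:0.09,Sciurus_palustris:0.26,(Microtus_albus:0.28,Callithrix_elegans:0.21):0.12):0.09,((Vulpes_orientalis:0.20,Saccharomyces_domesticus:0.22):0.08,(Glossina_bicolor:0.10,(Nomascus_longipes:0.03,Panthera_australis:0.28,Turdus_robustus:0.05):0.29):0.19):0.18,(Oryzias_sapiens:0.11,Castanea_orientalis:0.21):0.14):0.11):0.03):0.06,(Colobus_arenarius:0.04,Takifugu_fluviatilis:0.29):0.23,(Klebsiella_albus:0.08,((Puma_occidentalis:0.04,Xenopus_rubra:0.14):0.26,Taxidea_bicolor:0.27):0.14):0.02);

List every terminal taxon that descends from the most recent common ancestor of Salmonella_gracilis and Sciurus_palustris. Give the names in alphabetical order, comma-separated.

Abies_niger, Callithrix_elegans, Castanea_orientalis, Glossina_bicolor, Lutra_albus, Microtus_albus, Nomascus_longipes, Nyctereutes_longipes, Oryzias_sapiens, Panthera_australis, Saccharomyces_domesticus, Salamandra_tricolor, Salmonella_gracilis, Sciurus_palustris, Triticum_minor, Turdus_robustus, Vulpes_orientalis

Tracing Salmonella_gracilis: it sits inside (Salmonella_gracilis,(((Triticum_minor,Abies_niger),(Lutra_albus,Nyctereutes_longipes)),((Salamandra_tricolor,Sciurus_palustris,(Microtus_albus,Callithrix_elegans)),((Vulpes_orientalis,Saccharomyces_domesticus),(Glossina_bicolor,(Nomascus_longipes,Panthera_australis,Turdus_robustus))),(Oryzias_sapiens,Castanea_orientalis)))).
Tracing Sciurus_palustris: it sits inside (Salamandra_tricolor,Sciurus_palustris,(Microtus_albus,Callithrix_elegans)).
The smallest clade enclosing both is (Salmonella_gracilis,(((Triticum_minor,Abies_niger),(Lutra_albus,Nyctereutes_longipes)),((Salamandra_tricolor,Sciurus_palustris,(Microtus_albus,Callithrix_elegans)),((Vulpes_orientalis,Saccharomyces_domesticus),(Glossina_bicolor,(Nomascus_longipes,Panthera_australis,Turdus_robustus))),(Oryzias_sapiens,Castanea_orientalis)))); the answer is its 17 terminal taxa in alphabetical order.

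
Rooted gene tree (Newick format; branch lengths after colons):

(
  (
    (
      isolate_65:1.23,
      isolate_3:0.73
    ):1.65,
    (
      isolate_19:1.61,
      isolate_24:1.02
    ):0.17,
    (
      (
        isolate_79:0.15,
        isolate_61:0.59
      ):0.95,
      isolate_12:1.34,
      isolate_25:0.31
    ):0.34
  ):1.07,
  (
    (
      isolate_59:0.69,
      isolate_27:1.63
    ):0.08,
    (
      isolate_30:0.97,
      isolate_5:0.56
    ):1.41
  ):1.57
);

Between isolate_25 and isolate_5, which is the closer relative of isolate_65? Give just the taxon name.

The MRCA of isolate_65 and isolate_25 subtends ((isolate_65,isolate_3),(isolate_19,isolate_24),((isolate_79,isolate_61),isolate_12,isolate_25)) (8 taxa).
The MRCA of isolate_65 and isolate_5 is the root, subtending the entire tree (12 taxa).
The first is nested inside the second, so isolate_65 shares a more recent common ancestor with isolate_25.

isolate_25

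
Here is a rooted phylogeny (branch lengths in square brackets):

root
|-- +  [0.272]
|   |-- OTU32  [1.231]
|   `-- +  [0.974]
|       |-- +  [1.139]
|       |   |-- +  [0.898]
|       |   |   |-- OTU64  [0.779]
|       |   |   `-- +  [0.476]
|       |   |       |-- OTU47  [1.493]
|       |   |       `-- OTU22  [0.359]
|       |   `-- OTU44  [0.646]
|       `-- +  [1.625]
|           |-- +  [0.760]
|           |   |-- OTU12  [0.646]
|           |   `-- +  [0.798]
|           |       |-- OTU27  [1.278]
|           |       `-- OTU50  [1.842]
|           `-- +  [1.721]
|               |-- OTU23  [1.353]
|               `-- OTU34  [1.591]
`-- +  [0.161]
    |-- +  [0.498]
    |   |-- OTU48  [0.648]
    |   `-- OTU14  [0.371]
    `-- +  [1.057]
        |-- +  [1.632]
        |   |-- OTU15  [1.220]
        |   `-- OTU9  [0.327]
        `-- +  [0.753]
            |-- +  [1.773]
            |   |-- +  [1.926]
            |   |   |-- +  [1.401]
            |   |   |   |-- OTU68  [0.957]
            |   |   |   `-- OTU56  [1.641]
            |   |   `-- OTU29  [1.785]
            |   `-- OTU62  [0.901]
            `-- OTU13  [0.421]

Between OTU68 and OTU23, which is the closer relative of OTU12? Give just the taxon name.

OTU23

The MRCA of OTU12 and OTU23 subtends ((OTU12,(OTU27,OTU50)),(OTU23,OTU34)) (5 taxa).
The MRCA of OTU12 and OTU68 is the root, subtending the entire tree (19 taxa).
The first is nested inside the second, so OTU12 shares a more recent common ancestor with OTU23.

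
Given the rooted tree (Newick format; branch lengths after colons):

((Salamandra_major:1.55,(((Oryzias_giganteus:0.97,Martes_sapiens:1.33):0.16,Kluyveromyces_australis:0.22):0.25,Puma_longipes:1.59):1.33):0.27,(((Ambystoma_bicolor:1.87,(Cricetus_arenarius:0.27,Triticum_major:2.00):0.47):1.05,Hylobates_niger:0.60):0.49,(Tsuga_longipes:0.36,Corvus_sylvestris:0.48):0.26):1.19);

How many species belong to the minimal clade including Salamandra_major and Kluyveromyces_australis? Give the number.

5

The MRCA of Salamandra_major and Kluyveromyces_australis is the node subtending (Salamandra_major,(((Oryzias_giganteus,Martes_sapiens),Kluyveromyces_australis),Puma_longipes)).
That clade contains 5 terminal taxa: Kluyveromyces_australis, Martes_sapiens, Oryzias_giganteus, Puma_longipes, Salamandra_major.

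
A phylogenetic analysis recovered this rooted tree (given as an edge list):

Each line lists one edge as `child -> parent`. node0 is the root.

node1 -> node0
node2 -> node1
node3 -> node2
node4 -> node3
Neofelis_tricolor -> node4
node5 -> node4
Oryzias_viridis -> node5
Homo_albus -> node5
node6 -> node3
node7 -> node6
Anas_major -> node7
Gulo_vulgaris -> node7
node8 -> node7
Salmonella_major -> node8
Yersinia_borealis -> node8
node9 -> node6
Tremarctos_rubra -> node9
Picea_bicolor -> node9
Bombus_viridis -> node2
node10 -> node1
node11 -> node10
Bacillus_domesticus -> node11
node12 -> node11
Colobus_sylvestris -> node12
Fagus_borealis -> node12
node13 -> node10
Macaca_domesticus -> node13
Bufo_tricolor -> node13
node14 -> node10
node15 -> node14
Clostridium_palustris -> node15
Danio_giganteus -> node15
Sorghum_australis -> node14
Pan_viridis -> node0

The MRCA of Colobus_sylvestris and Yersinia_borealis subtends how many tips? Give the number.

The MRCA of Colobus_sylvestris and Yersinia_borealis is the node subtending ((((Neofelis_tricolor,(Oryzias_viridis,Homo_albus)),((Anas_major,Gulo_vulgaris,(Salmonella_major,Yersinia_borealis)),(Tremarctos_rubra,Picea_bicolor))),Bombus_viridis),((Bacillus_domesticus,(Colobus_sylvestris,Fagus_borealis)),(Macaca_domesticus,Bufo_tricolor),((Clostridium_palustris,Danio_giganteus),Sorghum_australis))).
That clade contains 18 terminal taxa: Anas_major, Bacillus_domesticus, Bombus_viridis, Bufo_tricolor, Clostridium_palustris, Colobus_sylvestris, Danio_giganteus, Fagus_borealis, Gulo_vulgaris, Homo_albus, Macaca_domesticus, Neofelis_tricolor, Oryzias_viridis, Picea_bicolor, Salmonella_major, Sorghum_australis, Tremarctos_rubra, Yersinia_borealis.

18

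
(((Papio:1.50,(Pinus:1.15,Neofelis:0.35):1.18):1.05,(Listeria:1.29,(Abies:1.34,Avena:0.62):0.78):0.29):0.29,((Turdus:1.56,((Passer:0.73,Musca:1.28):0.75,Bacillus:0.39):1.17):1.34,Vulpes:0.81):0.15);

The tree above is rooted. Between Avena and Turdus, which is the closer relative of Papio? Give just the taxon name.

Avena

The MRCA of Papio and Avena subtends ((Papio,(Pinus,Neofelis)),(Listeria,(Abies,Avena))) (6 taxa).
The MRCA of Papio and Turdus is the root, subtending the entire tree (11 taxa).
The first is nested inside the second, so Papio shares a more recent common ancestor with Avena.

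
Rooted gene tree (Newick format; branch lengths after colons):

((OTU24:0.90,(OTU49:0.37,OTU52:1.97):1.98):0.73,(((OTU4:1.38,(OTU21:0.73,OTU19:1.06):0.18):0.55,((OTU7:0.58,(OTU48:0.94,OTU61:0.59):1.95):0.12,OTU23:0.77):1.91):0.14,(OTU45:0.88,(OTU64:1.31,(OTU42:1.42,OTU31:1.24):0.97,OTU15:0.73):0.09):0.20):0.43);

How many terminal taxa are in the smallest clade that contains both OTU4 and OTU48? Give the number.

7

The MRCA of OTU4 and OTU48 is the node subtending ((OTU4,(OTU21,OTU19)),((OTU7,(OTU48,OTU61)),OTU23)).
That clade contains 7 terminal taxa: OTU19, OTU21, OTU23, OTU4, OTU48, OTU61, OTU7.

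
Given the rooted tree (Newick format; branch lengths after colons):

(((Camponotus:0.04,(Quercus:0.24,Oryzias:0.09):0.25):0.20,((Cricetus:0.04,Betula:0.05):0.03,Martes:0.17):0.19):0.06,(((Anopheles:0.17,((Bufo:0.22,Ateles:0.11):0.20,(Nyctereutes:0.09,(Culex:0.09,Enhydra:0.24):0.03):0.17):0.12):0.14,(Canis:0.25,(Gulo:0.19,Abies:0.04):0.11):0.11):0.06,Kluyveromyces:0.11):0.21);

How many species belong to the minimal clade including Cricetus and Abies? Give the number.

The MRCA of Cricetus and Abies is the root, so the clade is the entire tree.
That clade contains 16 terminal taxa: Abies, Anopheles, Ateles, Betula, Bufo, Camponotus, Canis, Cricetus, Culex, Enhydra, Gulo, Kluyveromyces, Martes, Nyctereutes, Oryzias, Quercus.

16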